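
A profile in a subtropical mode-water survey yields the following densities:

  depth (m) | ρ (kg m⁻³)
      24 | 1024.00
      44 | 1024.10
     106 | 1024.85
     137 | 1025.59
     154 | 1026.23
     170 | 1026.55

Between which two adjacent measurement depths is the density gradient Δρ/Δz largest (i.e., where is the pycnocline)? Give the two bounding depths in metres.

137–154 m

Compute the density gradient over each adjacent pair:
  24–44 m: Δρ/Δz = 0.10/20 = 5.0 × 10⁻³ kg m⁻⁴
  44–106 m: Δρ/Δz = 0.75/62 = 0.012 kg m⁻⁴
  106–137 m: Δρ/Δz = 0.74/31 = 0.024 kg m⁻⁴
  137–154 m: Δρ/Δz = 0.64/17 = 0.038 kg m⁻⁴
  154–170 m: Δρ/Δz = 0.32/16 = 0.020 kg m⁻⁴
The largest gradient is in the 137–154 m interval — the pycnocline.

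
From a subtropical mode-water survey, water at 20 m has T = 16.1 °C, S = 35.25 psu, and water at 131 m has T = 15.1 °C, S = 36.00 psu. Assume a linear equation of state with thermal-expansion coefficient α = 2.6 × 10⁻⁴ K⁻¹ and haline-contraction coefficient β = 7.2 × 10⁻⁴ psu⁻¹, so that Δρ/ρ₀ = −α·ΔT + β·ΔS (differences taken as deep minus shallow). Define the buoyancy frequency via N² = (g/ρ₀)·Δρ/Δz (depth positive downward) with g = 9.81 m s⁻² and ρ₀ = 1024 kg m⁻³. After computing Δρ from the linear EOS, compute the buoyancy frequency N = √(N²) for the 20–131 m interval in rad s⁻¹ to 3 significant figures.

8.41 × 10⁻³ rad s⁻¹

ΔT = -1.0 K, ΔS = +0.75 psu (deep − shallow).
Δρ/ρ₀ = −αΔT + βΔS = 2.60 × 10⁻⁴ + 5.40 × 10⁻⁴ = 8.00 × 10⁻⁴, so Δρ ≈ 0.8192 kg m⁻³.
N² = (g/ρ₀)·Δρ/Δz = g·(Δρ/ρ₀)/Δz = 9.81 × 8.00 × 10⁻⁴ / 111 = 7.0703 × 10⁻⁵ s⁻².
N = √(7.0703 × 10⁻⁵) = 8.4085 × 10⁻³ rad s⁻¹ ≈ 8.41 × 10⁻³ rad s⁻¹.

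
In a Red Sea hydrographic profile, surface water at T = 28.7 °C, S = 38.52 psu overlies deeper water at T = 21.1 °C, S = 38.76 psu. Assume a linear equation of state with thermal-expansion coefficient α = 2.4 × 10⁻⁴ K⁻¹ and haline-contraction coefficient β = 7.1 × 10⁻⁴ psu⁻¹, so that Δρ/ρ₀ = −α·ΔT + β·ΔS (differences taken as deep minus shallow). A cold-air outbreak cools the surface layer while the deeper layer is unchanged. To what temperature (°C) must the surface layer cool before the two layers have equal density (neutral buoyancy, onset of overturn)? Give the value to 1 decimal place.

Neutral buoyancy requires Δρ = 0, i.e. −α(T_deep − T_surf′) + β(S_deep − S_surf) = 0.
T_surf′ = T_deep − (β/α)·ΔS = 21.1 − (7.1 × 10⁻⁴/2.4 × 10⁻⁴)·(+0.24) = 20.390 °C.
Cooling required: 28.7 − (20.390) = 8.310 °C.

20.4 °C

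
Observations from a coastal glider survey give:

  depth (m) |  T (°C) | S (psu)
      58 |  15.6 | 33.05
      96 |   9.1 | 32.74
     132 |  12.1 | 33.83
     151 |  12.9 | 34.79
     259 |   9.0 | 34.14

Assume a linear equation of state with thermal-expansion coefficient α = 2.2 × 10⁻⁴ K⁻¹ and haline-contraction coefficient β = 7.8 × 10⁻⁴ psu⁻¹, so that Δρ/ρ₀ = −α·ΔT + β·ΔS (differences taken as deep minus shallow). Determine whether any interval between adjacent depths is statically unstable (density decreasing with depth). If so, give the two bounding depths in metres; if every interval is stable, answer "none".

none

Evaluate Δρ/ρ₀ = −αΔT + βΔS across each adjacent pair:
  58–96 m: −αΔT+βΔS = −(2.2 × 10⁻⁴)(-6.5)+(7.8 × 10⁻⁴)(-0.31) = 1.2 × 10⁻³ → stable
  96–132 m: −αΔT+βΔS = −(2.2 × 10⁻⁴)(+3.0)+(7.8 × 10⁻⁴)(+1.09) = 1.9 × 10⁻⁴ → stable
  132–151 m: −αΔT+βΔS = −(2.2 × 10⁻⁴)(+0.8)+(7.8 × 10⁻⁴)(+0.96) = 5.7 × 10⁻⁴ → stable
  151–259 m: −αΔT+βΔS = −(2.2 × 10⁻⁴)(-3.9)+(7.8 × 10⁻⁴)(-0.65) = 3.5 × 10⁻⁴ → stable
Every interval has Δρ > 0: the column is stably stratified throughout.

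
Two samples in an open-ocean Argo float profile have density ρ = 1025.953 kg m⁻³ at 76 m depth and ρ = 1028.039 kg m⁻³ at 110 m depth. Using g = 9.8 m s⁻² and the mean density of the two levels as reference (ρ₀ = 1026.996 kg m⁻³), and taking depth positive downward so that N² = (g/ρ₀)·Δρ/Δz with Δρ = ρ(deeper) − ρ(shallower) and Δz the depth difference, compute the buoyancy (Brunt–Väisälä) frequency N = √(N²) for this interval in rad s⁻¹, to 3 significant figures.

0.0242 rad s⁻¹

Δρ = 1028.039 − 1025.953 = 2.086 kg m⁻³ over Δz = 110 − 76 = 34 m.
N² = (9.8/1026.996) × (2.086/34) = 5.8545 × 10⁻⁴ s⁻².
N = √(5.8545 × 10⁻⁴) = 0.024196 rad s⁻¹ ≈ 0.0242 rad s⁻¹.
A positive N² confirms static stability across the interval.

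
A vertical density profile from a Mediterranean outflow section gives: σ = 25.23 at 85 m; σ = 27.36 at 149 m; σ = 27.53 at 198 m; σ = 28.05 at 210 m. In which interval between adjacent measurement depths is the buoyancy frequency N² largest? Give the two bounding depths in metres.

198–210 m

Compute the density gradient over each adjacent pair:
  85–149 m: Δρ/Δz = 2.13/64 = 0.033 kg m⁻⁴
  149–198 m: Δρ/Δz = 0.17/49 = 3.5 × 10⁻³ kg m⁻⁴
  198–210 m: Δρ/Δz = 0.52/12 = 0.043 kg m⁻⁴
The largest gradient is in the 198–210 m interval — the pycnocline.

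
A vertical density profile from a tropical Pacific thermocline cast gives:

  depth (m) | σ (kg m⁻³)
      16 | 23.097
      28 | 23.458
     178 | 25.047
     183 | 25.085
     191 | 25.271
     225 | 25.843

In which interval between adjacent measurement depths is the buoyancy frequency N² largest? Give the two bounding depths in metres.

16–28 m

Compute the density gradient over each adjacent pair:
  16–28 m: Δρ/Δz = 0.361/12 = 0.030 kg m⁻⁴
  28–178 m: Δρ/Δz = 1.589/150 = 0.011 kg m⁻⁴
  178–183 m: Δρ/Δz = 0.038/5 = 7.6 × 10⁻³ kg m⁻⁴
  183–191 m: Δρ/Δz = 0.186/8 = 0.023 kg m⁻⁴
  191–225 m: Δρ/Δz = 0.572/34 = 0.017 kg m⁻⁴
The largest gradient is in the 16–28 m interval — the pycnocline.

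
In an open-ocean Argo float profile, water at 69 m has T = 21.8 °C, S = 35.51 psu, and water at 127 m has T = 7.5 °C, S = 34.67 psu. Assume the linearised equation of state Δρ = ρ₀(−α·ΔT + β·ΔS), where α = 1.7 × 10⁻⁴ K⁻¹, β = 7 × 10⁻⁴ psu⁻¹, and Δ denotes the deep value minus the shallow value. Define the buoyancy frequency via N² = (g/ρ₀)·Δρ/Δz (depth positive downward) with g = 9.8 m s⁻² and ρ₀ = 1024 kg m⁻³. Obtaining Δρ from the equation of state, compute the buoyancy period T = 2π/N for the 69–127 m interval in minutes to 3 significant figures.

ΔT = -14.3 K, ΔS = -0.84 psu (deep − shallow).
Δρ/ρ₀ = −αΔT + βΔS = 2.431 × 10⁻³ − 5.88 × 10⁻⁴ = 1.843 × 10⁻³, so Δρ ≈ 1.887 kg m⁻³.
N² = (g/ρ₀)·Δρ/Δz = g·(Δρ/ρ₀)/Δz = 9.8 × 1.843 × 10⁻³ / 58 = 3.1140 × 10⁻⁴ s⁻².
N = √(3.1140 × 10⁻⁴) = 0.017647 rad s⁻¹ → T = 2π/N = 356.05 s = 5.9342 min ≈ 5.93 min.

5.93 min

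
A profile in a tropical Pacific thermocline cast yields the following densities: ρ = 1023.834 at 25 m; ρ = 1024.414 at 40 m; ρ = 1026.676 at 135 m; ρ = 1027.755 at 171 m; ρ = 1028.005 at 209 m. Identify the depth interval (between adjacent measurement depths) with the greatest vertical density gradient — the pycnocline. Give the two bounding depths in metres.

25–40 m

Compute the density gradient over each adjacent pair:
  25–40 m: Δρ/Δz = 0.580/15 = 0.039 kg m⁻⁴
  40–135 m: Δρ/Δz = 2.262/95 = 0.024 kg m⁻⁴
  135–171 m: Δρ/Δz = 1.079/36 = 0.030 kg m⁻⁴
  171–209 m: Δρ/Δz = 0.250/38 = 6.6 × 10⁻³ kg m⁻⁴
The largest gradient is in the 25–40 m interval — the pycnocline.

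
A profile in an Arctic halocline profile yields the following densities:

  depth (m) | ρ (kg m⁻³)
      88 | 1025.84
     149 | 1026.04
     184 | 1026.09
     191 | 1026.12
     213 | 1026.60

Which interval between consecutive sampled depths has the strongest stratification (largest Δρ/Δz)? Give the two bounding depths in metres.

191–213 m

Compute the density gradient over each adjacent pair:
  88–149 m: Δρ/Δz = 0.20/61 = 3.3 × 10⁻³ kg m⁻⁴
  149–184 m: Δρ/Δz = 0.05/35 = 1.4 × 10⁻³ kg m⁻⁴
  184–191 m: Δρ/Δz = 0.03/7 = 4.3 × 10⁻³ kg m⁻⁴
  191–213 m: Δρ/Δz = 0.48/22 = 0.022 kg m⁻⁴
The largest gradient is in the 191–213 m interval — the pycnocline.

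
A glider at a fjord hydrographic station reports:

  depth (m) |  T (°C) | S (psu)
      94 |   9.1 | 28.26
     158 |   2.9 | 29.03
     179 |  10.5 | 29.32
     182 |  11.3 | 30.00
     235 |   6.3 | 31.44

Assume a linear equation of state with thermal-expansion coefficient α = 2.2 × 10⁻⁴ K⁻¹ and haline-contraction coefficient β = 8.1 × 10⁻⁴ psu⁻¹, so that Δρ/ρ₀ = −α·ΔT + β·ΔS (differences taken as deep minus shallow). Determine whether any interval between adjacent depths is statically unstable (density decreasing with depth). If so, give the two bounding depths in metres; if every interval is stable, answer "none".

Evaluate Δρ/ρ₀ = −αΔT + βΔS across each adjacent pair:
  94–158 m: −αΔT+βΔS = −(2.2 × 10⁻⁴)(-6.2)+(8.1 × 10⁻⁴)(+0.77) = 2.0 × 10⁻³ → stable
  158–179 m: −αΔT+βΔS = −(2.2 × 10⁻⁴)(+7.6)+(8.1 × 10⁻⁴)(+0.29) = -1.4 × 10⁻³ → UNSTABLE
  179–182 m: −αΔT+βΔS = −(2.2 × 10⁻⁴)(+0.8)+(8.1 × 10⁻⁴)(+0.68) = 3.7 × 10⁻⁴ → stable
  182–235 m: −αΔT+βΔS = −(2.2 × 10⁻⁴)(-5.0)+(8.1 × 10⁻⁴)(+1.44) = 2.3 × 10⁻³ → stable
The 158–179 m interval has Δρ < 0: lighter water underlies denser water.

158–179 m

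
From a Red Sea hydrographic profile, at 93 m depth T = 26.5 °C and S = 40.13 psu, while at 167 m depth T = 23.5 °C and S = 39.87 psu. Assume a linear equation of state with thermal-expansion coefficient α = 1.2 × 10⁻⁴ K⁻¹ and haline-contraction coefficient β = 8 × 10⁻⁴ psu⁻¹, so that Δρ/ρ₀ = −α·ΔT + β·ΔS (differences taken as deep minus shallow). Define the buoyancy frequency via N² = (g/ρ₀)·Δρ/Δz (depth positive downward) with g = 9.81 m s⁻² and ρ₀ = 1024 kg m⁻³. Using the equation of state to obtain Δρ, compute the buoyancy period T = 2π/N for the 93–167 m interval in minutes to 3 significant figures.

ΔT = -3.0 K, ΔS = -0.26 psu (deep − shallow).
Δρ/ρ₀ = −αΔT + βΔS = 3.60 × 10⁻⁴ − 2.08 × 10⁻⁴ = 1.52 × 10⁻⁴, so Δρ ≈ 0.1556 kg m⁻³.
N² = (g/ρ₀)·Δρ/Δz = g·(Δρ/ρ₀)/Δz = 9.81 × 1.52 × 10⁻⁴ / 74 = 2.0150 × 10⁻⁵ s⁻².
N = √(2.0150 × 10⁻⁵) = 4.4889 × 10⁻³ rad s⁻¹ → T = 2π/N = 1.3997 × 10³ s = 23.328 min ≈ 23.3 min.

23.3 min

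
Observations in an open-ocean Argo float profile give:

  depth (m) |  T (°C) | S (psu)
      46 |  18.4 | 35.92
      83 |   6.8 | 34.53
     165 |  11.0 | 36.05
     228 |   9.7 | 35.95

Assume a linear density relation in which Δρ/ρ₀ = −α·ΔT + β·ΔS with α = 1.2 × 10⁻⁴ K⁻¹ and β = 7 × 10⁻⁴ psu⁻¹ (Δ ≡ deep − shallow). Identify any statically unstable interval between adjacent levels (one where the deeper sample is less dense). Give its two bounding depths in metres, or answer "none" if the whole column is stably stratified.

none

Evaluate Δρ/ρ₀ = −αΔT + βΔS across each adjacent pair:
  46–83 m: −αΔT+βΔS = −(1.2 × 10⁻⁴)(-11.6)+(7 × 10⁻⁴)(-1.39) = 4.2 × 10⁻⁴ → stable
  83–165 m: −αΔT+βΔS = −(1.2 × 10⁻⁴)(+4.2)+(7 × 10⁻⁴)(+1.52) = 5.6 × 10⁻⁴ → stable
  165–228 m: −αΔT+βΔS = −(1.2 × 10⁻⁴)(-1.3)+(7 × 10⁻⁴)(-0.10) = 8.6 × 10⁻⁵ → stable
Every interval has Δρ > 0: the column is stably stratified throughout.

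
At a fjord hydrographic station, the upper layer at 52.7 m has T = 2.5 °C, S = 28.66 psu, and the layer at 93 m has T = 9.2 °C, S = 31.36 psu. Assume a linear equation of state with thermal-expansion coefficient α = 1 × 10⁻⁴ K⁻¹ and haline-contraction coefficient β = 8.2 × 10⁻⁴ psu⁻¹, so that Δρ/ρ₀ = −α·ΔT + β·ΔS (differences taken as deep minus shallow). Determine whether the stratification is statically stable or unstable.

stable

ΔT = 9.2 − 2.5 = +6.7 K and ΔS = 31.36 − 28.66 = +2.70 psu (deep − shallow).
−αΔT = -6.70 × 10⁻⁴; βΔS = 2.214 × 10⁻³; sum Δρ/ρ₀ = 1.544 × 10⁻³.
Δρ/ρ₀ > 0, so Δρ > 0: deeper water is denser → statically stable.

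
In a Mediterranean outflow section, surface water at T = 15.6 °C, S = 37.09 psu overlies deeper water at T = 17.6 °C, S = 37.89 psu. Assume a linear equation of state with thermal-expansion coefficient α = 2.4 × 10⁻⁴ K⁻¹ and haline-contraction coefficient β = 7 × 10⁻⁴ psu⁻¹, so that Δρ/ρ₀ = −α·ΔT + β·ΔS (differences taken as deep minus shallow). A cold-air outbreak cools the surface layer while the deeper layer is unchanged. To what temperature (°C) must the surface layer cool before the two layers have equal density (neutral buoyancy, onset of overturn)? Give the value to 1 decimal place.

15.3 °C

Neutral buoyancy requires Δρ = 0, i.e. −α(T_deep − T_surf′) + β(S_deep − S_surf) = 0.
T_surf′ = T_deep − (β/α)·ΔS = 17.6 − (7 × 10⁻⁴/2.4 × 10⁻⁴)·(+0.80) = 15.267 °C.
Cooling required: 15.6 − (15.267) = 0.333 °C.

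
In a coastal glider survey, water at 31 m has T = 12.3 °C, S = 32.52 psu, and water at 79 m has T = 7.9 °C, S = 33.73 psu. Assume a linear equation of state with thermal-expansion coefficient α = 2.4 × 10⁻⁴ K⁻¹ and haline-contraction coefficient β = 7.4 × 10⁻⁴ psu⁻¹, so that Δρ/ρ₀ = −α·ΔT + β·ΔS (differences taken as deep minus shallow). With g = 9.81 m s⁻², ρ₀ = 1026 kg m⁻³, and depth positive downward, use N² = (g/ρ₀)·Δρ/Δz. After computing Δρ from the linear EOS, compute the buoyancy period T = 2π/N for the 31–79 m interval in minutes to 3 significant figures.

5.24 min

ΔT = -4.4 K, ΔS = +1.21 psu (deep − shallow).
Δρ/ρ₀ = −αΔT + βΔS = 1.056 × 10⁻³ + 8.954 × 10⁻⁴ = 1.9514 × 10⁻³, so Δρ ≈ 2.002 kg m⁻³.
N² = (g/ρ₀)·Δρ/Δz = g·(Δρ/ρ₀)/Δz = 9.81 × 1.9514 × 10⁻³ / 48 = 3.9882 × 10⁻⁴ s⁻².
N = √(3.9882 × 10⁻⁴) = 0.019970 rad s⁻¹ → T = 2π/N = 314.63 s = 5.2438 min ≈ 5.24 min.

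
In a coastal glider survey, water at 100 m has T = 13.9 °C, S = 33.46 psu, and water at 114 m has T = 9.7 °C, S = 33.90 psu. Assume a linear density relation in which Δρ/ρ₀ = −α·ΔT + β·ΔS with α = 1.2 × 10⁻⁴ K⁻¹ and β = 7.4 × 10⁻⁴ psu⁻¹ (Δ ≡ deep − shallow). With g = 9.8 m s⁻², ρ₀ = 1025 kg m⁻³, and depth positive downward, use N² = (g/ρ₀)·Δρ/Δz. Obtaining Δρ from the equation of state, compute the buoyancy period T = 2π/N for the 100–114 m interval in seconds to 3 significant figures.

261 s

ΔT = -4.2 K, ΔS = +0.44 psu (deep − shallow).
Δρ/ρ₀ = −αΔT + βΔS = 5.04 × 10⁻⁴ + 3.256 × 10⁻⁴ = 8.296 × 10⁻⁴, so Δρ ≈ 0.8503 kg m⁻³.
N² = (g/ρ₀)·Δρ/Δz = g·(Δρ/ρ₀)/Δz = 9.8 × 8.296 × 10⁻⁴ / 14 = 5.8072 × 10⁻⁴ s⁻².
N = √(5.8072 × 10⁻⁴) = 0.024098 rad s⁻¹ → T = 2π/N = 260.73 s ≈ 261 s.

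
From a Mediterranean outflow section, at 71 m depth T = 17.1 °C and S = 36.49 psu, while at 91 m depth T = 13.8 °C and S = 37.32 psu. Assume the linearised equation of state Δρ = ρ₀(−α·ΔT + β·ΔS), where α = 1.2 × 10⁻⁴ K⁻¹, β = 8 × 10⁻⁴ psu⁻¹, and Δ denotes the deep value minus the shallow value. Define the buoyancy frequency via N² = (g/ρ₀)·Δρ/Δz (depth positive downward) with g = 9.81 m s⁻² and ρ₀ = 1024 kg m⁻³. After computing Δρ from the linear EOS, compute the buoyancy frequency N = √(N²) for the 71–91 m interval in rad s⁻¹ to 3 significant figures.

0.0228 rad s⁻¹

ΔT = -3.3 K, ΔS = +0.83 psu (deep − shallow).
Δρ/ρ₀ = −αΔT + βΔS = 3.96 × 10⁻⁴ + 6.64 × 10⁻⁴ = 1.06 × 10⁻³, so Δρ ≈ 1.085 kg m⁻³.
N² = (g/ρ₀)·Δρ/Δz = g·(Δρ/ρ₀)/Δz = 9.81 × 1.06 × 10⁻³ / 20 = 5.1993 × 10⁻⁴ s⁻².
N = √(5.1993 × 10⁻⁴) = 0.022802 rad s⁻¹ ≈ 0.0228 rad s⁻¹.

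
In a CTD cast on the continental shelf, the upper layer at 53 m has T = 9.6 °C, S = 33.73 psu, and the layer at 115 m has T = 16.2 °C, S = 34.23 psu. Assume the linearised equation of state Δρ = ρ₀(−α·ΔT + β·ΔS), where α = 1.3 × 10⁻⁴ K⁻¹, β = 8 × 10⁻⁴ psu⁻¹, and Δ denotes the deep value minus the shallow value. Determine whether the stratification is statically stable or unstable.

unstable

ΔT = 16.2 − 9.6 = +6.6 K and ΔS = 34.23 − 33.73 = +0.50 psu (deep − shallow).
−αΔT = -8.58 × 10⁻⁴; βΔS = 4.00 × 10⁻⁴; sum Δρ/ρ₀ = -4.58 × 10⁻⁴.
Δρ/ρ₀ < 0, so Δρ < 0: deeper water is lighter → statically unstable; the column would overturn.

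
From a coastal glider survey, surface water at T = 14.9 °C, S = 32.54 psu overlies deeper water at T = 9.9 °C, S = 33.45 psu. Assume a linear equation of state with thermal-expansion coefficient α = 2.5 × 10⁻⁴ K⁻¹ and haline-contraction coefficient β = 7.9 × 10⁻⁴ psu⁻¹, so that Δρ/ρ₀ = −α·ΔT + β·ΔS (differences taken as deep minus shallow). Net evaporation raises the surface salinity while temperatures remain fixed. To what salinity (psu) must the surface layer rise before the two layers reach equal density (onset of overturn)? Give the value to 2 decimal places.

35.03 psu

Neutral buoyancy requires −α(T_deep − T_surf) + β(S_deep − S_surf′) = 0.
S_surf′ = S_deep − (α/β)·ΔT = 33.45 − (2.5 × 10⁻⁴/7.9 × 10⁻⁴)·(-5.0) = 35.0323 psu.
Increase required: 35.0323 − 32.54 = 2.4923 psu.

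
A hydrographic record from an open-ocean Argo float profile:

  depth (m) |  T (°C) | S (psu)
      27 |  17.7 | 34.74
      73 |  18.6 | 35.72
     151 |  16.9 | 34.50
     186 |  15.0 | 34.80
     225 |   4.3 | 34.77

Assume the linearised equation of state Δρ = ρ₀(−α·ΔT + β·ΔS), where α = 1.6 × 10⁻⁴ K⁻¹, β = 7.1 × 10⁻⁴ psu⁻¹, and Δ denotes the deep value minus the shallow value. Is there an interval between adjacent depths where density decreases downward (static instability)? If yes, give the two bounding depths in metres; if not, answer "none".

Evaluate Δρ/ρ₀ = −αΔT + βΔS across each adjacent pair:
  27–73 m: −αΔT+βΔS = −(1.6 × 10⁻⁴)(+0.9)+(7.1 × 10⁻⁴)(+0.98) = 5.5 × 10⁻⁴ → stable
  73–151 m: −αΔT+βΔS = −(1.6 × 10⁻⁴)(-1.7)+(7.1 × 10⁻⁴)(-1.22) = -5.9 × 10⁻⁴ → UNSTABLE
  151–186 m: −αΔT+βΔS = −(1.6 × 10⁻⁴)(-1.9)+(7.1 × 10⁻⁴)(+0.30) = 5.2 × 10⁻⁴ → stable
  186–225 m: −αΔT+βΔS = −(1.6 × 10⁻⁴)(-10.7)+(7.1 × 10⁻⁴)(-0.03) = 1.7 × 10⁻³ → stable
The 73–151 m interval has Δρ < 0: lighter water underlies denser water.

73–151 m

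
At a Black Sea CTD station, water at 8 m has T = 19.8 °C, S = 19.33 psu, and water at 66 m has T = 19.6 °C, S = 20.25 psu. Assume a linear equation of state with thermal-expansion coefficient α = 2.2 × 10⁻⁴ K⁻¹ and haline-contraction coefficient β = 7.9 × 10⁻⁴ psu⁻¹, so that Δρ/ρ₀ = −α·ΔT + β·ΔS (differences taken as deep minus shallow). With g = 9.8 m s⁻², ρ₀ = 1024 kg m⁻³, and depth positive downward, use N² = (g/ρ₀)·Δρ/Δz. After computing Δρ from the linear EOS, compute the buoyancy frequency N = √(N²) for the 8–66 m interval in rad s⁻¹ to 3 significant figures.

0.0114 rad s⁻¹

ΔT = -0.2 K, ΔS = +0.92 psu (deep − shallow).
Δρ/ρ₀ = −αΔT + βΔS = 4.40 × 10⁻⁵ + 7.268 × 10⁻⁴ = 7.708 × 10⁻⁴, so Δρ ≈ 0.7893 kg m⁻³.
N² = (g/ρ₀)·Δρ/Δz = g·(Δρ/ρ₀)/Δz = 9.8 × 7.708 × 10⁻⁴ / 58 = 1.3024 × 10⁻⁴ s⁻².
N = √(1.3024 × 10⁻⁴) = 0.011412 rad s⁻¹ ≈ 0.0114 rad s⁻¹.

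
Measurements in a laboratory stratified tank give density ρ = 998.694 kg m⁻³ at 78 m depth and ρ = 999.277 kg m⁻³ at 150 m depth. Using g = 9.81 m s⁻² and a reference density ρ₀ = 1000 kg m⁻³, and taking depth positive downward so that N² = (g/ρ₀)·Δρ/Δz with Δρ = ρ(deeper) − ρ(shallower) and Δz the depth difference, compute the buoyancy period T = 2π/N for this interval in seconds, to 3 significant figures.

Δρ = 999.277 − 998.694 = 0.583 kg m⁻³ over Δz = 150 − 78 = 72 m.
N² = (9.81/1000) × (0.583/72) = 7.9434 × 10⁻⁵ s⁻².
N = √(7.9434 × 10⁻⁵) = 8.9126 × 10⁻³ rad s⁻¹, so T = 2π/N = 704.98 s ≈ 705 s.

705 s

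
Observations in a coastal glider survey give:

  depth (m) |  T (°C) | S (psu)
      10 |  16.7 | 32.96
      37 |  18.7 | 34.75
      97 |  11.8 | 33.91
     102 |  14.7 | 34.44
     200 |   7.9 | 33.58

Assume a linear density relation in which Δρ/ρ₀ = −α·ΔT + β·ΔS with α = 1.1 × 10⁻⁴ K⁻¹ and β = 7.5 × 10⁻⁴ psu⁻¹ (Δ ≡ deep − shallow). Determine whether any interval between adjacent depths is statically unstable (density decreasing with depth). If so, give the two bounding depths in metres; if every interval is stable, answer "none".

Evaluate Δρ/ρ₀ = −αΔT + βΔS across each adjacent pair:
  10–37 m: −αΔT+βΔS = −(1.1 × 10⁻⁴)(+2.0)+(7.5 × 10⁻⁴)(+1.79) = 1.1 × 10⁻³ → stable
  37–97 m: −αΔT+βΔS = −(1.1 × 10⁻⁴)(-6.9)+(7.5 × 10⁻⁴)(-0.84) = 1.3 × 10⁻⁴ → stable
  97–102 m: −αΔT+βΔS = −(1.1 × 10⁻⁴)(+2.9)+(7.5 × 10⁻⁴)(+0.53) = 7.9 × 10⁻⁵ → stable
  102–200 m: −αΔT+βΔS = −(1.1 × 10⁻⁴)(-6.8)+(7.5 × 10⁻⁴)(-0.86) = 1.0 × 10⁻⁴ → stable
Every interval has Δρ > 0: the column is stably stratified throughout.

none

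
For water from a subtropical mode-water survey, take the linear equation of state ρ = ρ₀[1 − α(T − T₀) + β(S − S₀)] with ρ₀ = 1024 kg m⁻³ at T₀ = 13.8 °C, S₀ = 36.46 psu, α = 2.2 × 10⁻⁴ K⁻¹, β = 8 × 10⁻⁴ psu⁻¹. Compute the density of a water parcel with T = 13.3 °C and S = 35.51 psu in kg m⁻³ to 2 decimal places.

1023.33 kg m⁻³

T − T₀ = -0.5 K, S − S₀ = -0.95 psu.
Bracket = 1 − α·(-0.5) + β·(-0.95) = 1 + (-6.50 × 10⁻⁴) = 0.9993500.
ρ = 1024 × 0.9993500 = 1023.33 kg m⁻³.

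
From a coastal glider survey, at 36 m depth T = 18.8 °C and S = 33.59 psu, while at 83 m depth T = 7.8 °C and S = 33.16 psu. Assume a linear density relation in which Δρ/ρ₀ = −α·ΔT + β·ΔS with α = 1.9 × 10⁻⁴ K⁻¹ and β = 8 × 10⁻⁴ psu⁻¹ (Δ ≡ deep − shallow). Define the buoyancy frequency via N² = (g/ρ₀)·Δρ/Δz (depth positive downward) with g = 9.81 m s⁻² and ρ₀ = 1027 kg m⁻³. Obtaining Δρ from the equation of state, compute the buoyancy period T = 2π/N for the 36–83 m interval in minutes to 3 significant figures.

5.49 min

ΔT = -11.0 K, ΔS = -0.43 psu (deep − shallow).
Δρ/ρ₀ = −αΔT + βΔS = 2.09 × 10⁻³ − 3.44 × 10⁻⁴ = 1.746 × 10⁻³, so Δρ ≈ 1.793 kg m⁻³.
N² = (g/ρ₀)·Δρ/Δz = g·(Δρ/ρ₀)/Δz = 9.81 × 1.746 × 10⁻³ / 47 = 3.6443 × 10⁻⁴ s⁻².
N = √(3.6443 × 10⁻⁴) = 0.019090 rad s⁻¹ → T = 2π/N = 329.13 s = 5.4855 min ≈ 5.49 min.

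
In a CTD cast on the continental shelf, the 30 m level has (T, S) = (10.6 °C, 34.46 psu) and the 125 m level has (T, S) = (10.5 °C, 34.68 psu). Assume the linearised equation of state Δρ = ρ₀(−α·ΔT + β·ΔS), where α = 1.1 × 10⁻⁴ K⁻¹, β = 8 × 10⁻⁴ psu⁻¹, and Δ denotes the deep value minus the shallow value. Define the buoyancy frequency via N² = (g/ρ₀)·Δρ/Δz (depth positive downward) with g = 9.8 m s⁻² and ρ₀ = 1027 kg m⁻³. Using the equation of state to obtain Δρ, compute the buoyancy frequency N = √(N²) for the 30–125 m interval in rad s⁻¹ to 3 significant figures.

4.39 × 10⁻³ rad s⁻¹

ΔT = -0.1 K, ΔS = +0.22 psu (deep − shallow).
Δρ/ρ₀ = −αΔT + βΔS = 1.10 × 10⁻⁵ + 1.76 × 10⁻⁴ = 1.87 × 10⁻⁴, so Δρ ≈ 0.1920 kg m⁻³.
N² = (g/ρ₀)·Δρ/Δz = g·(Δρ/ρ₀)/Δz = 9.8 × 1.87 × 10⁻⁴ / 95 = 1.9291 × 10⁻⁵ s⁻².
N = √(1.9291 × 10⁻⁵) = 4.3922 × 10⁻³ rad s⁻¹ ≈ 4.39 × 10⁻³ rad s⁻¹.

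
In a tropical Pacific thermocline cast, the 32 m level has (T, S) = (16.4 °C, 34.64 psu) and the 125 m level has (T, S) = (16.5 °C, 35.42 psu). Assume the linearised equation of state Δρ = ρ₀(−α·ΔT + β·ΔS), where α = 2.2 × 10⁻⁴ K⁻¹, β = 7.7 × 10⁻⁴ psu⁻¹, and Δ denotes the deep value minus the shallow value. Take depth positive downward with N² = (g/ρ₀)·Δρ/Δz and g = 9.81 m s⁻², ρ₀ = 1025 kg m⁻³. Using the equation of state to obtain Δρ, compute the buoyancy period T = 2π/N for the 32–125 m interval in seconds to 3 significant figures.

ΔT = +0.1 K, ΔS = +0.78 psu (deep − shallow).
Δρ/ρ₀ = −αΔT + βΔS = -2.20 × 10⁻⁵ + 6.006 × 10⁻⁴ = 5.786 × 10⁻⁴, so Δρ ≈ 0.5931 kg m⁻³.
N² = (g/ρ₀)·Δρ/Δz = g·(Δρ/ρ₀)/Δz = 9.81 × 5.786 × 10⁻⁴ / 93 = 6.1033 × 10⁻⁵ s⁻².
N = √(6.1033 × 10⁻⁵) = 7.8124 × 10⁻³ rad s⁻¹ → T = 2π/N = 804.26 s ≈ 804 s.

804 s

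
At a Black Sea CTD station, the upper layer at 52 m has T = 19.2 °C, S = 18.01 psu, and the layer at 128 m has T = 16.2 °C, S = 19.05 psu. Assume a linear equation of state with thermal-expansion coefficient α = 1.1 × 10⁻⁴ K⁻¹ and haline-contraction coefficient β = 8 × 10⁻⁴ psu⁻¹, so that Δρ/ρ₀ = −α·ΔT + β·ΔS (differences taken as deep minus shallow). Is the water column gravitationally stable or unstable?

ΔT = 16.2 − 19.2 = -3.0 K and ΔS = 19.05 − 18.01 = +1.04 psu (deep − shallow).
−αΔT = 3.30 × 10⁻⁴; βΔS = 8.32 × 10⁻⁴; sum Δρ/ρ₀ = 1.162 × 10⁻³.
Δρ/ρ₀ > 0, so Δρ > 0: deeper water is denser → statically stable.

stable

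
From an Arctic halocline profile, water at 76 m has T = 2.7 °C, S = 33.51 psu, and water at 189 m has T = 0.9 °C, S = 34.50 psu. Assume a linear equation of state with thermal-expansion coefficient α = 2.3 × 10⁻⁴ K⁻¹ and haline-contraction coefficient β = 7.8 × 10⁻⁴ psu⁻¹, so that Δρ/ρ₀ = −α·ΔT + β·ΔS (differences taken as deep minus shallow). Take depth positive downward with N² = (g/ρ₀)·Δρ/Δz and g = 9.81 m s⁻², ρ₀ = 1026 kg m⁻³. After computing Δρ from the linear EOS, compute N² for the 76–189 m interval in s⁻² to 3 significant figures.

1.03 × 10⁻⁴ s⁻²

ΔT = -1.8 K, ΔS = +0.99 psu (deep − shallow).
Δρ/ρ₀ = −αΔT + βΔS = 4.14 × 10⁻⁴ + 7.722 × 10⁻⁴ = 1.1862 × 10⁻³, so Δρ ≈ 1.217 kg m⁻³.
N² = (g/ρ₀)·Δρ/Δz = g·(Δρ/ρ₀)/Δz = 9.81 × 1.1862 × 10⁻³ / 113 = 1.0298 × 10⁻⁴ s⁻² ≈ 1.03 × 10⁻⁴ s⁻².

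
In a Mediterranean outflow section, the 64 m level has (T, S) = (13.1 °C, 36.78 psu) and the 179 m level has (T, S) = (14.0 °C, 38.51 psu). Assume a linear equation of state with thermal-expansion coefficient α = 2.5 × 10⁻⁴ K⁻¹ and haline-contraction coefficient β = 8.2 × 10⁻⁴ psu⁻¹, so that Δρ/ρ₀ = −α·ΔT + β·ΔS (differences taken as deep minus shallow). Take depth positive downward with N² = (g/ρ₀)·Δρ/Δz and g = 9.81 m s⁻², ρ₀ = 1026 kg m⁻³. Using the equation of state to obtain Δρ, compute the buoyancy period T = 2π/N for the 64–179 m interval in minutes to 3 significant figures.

10.4 min

ΔT = +0.9 K, ΔS = +1.73 psu (deep − shallow).
Δρ/ρ₀ = −αΔT + βΔS = -2.25 × 10⁻⁴ + 1.4186 × 10⁻³ = 1.1936 × 10⁻³, so Δρ ≈ 1.225 kg m⁻³.
N² = (g/ρ₀)·Δρ/Δz = g·(Δρ/ρ₀)/Δz = 9.81 × 1.1936 × 10⁻³ / 115 = 1.0182 × 10⁻⁴ s⁻².
N = √(1.0182 × 10⁻⁴) = 0.010091 rad s⁻¹ → T = 2π/N = 622.65 s = 10.377 min ≈ 10.4 min.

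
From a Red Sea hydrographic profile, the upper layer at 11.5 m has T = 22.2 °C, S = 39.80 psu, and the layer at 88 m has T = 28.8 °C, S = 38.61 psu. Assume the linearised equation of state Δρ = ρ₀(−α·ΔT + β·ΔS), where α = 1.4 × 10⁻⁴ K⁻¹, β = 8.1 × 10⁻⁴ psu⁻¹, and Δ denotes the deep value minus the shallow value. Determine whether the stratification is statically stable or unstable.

ΔT = 28.8 − 22.2 = +6.6 K and ΔS = 38.61 − 39.80 = -1.19 psu (deep − shallow).
−αΔT = -9.24 × 10⁻⁴; βΔS = -9.639 × 10⁻⁴; sum Δρ/ρ₀ = -1.8879 × 10⁻³.
Δρ/ρ₀ < 0, so Δρ < 0: deeper water is lighter → statically unstable; the column would overturn.

unstable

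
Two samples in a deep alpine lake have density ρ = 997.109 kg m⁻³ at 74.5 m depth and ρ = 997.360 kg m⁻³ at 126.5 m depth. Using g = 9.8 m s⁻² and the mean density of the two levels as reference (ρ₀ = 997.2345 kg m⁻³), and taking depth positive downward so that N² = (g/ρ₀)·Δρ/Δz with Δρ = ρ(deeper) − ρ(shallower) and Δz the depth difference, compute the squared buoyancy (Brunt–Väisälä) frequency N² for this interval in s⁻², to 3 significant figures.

4.74 × 10⁻⁵ s⁻²

Δρ = 997.360 − 997.109 = 0.251 kg m⁻³ over Δz = 126.5 − 74.5 = 52 m.
N² = (9.8/997.2345) × (0.251/52) = 4.7435 × 10⁻⁵ s⁻² ≈ 4.74 × 10⁻⁵ s⁻².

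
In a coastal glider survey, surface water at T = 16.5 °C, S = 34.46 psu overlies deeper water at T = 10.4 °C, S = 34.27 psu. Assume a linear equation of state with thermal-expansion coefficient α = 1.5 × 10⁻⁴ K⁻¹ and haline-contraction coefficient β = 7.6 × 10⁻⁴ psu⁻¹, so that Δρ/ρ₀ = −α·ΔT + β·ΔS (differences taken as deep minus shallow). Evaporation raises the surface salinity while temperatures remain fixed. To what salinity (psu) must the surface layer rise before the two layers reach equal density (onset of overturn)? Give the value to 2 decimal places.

35.47 psu

Neutral buoyancy requires −α(T_deep − T_surf) + β(S_deep − S_surf′) = 0.
S_surf′ = S_deep − (α/β)·ΔT = 34.27 − (1.5 × 10⁻⁴/7.6 × 10⁻⁴)·(-6.1) = 35.4739 psu.
Increase required: 35.4739 − 34.46 = 1.0139 psu.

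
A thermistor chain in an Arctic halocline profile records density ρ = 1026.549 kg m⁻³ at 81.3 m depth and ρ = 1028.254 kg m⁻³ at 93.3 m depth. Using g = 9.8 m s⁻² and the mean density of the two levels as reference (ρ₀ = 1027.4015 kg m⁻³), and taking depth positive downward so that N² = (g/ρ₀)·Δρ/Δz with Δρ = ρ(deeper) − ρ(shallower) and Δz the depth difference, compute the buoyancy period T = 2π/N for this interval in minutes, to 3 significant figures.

2.84 min

Δρ = 1028.254 − 1026.549 = 1.705 kg m⁻³ over Δz = 93.3 − 81.3 = 12 m.
N² = (9.8/1027.4015) × (1.705/12) = 1.3553 × 10⁻³ s⁻².
N = √(1.3553 × 10⁻³) = 0.036814 rad s⁻¹, so T = 2π/N = 170.67 s = 2.8445 min ≈ 2.84 min.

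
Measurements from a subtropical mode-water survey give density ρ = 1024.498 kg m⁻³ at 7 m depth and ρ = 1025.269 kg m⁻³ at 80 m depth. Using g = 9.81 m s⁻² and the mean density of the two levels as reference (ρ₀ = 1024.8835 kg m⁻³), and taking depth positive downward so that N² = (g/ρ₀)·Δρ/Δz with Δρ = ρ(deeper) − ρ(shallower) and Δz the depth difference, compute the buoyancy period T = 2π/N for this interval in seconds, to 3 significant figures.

625 s

Δρ = 1025.269 − 1024.498 = 0.771 kg m⁻³ over Δz = 80 − 7 = 73 m.
N² = (9.81/1024.8835) × (0.771/73) = 1.0109 × 10⁻⁴ s⁻².
N = √(1.0109 × 10⁻⁴) = 0.010054 rad s⁻¹, so T = 2π/N = 624.94 s ≈ 625 s.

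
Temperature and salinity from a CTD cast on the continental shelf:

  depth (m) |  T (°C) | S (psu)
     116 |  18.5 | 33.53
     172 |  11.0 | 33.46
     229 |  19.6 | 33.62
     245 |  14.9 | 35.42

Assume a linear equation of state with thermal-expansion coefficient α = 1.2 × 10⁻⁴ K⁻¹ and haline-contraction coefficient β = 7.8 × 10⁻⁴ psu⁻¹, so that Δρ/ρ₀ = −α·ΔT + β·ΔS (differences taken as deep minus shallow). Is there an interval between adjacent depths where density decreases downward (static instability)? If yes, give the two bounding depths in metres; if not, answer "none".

172–229 m

Evaluate Δρ/ρ₀ = −αΔT + βΔS across each adjacent pair:
  116–172 m: −αΔT+βΔS = −(1.2 × 10⁻⁴)(-7.5)+(7.8 × 10⁻⁴)(-0.07) = 8.5 × 10⁻⁴ → stable
  172–229 m: −αΔT+βΔS = −(1.2 × 10⁻⁴)(+8.6)+(7.8 × 10⁻⁴)(+0.16) = -9.1 × 10⁻⁴ → UNSTABLE
  229–245 m: −αΔT+βΔS = −(1.2 × 10⁻⁴)(-4.7)+(7.8 × 10⁻⁴)(+1.80) = 2.0 × 10⁻³ → stable
The 172–229 m interval has Δρ < 0: lighter water underlies denser water.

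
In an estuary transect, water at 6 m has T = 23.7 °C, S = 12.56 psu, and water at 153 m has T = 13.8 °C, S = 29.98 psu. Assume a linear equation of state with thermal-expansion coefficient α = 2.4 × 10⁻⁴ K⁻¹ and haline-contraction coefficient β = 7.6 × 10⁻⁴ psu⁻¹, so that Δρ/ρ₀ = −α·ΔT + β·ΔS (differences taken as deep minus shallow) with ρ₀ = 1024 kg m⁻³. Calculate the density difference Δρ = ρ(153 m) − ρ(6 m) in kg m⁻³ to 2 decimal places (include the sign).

ΔT = -9.9 K, ΔS = +17.42 psu (deep − shallow).
Δρ/ρ₀ = −(2.4 × 10⁻⁴)(-9.9) + (7.6 × 10⁻⁴)(+17.42) = 0.0156152.
Δρ = 1024 × (0.0156152) = +15.99 kg m⁻³.
Positive Δρ: denser below, stable.

+15.99 kg m⁻³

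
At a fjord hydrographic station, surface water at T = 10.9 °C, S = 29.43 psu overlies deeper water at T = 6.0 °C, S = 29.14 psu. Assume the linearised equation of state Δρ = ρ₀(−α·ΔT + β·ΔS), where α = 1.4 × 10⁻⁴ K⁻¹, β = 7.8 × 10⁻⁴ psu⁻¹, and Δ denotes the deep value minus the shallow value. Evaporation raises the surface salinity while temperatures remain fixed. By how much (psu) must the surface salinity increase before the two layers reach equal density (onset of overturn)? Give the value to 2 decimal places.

Neutral buoyancy requires −α(T_deep − T_surf) + β(S_deep − S_surf′) = 0.
S_surf′ = S_deep − (α/β)·ΔT = 29.14 − (1.4 × 10⁻⁴/7.8 × 10⁻⁴)·(-4.9) = 30.0195 psu.
Increase required: 30.0195 − 29.43 = 0.5895 psu.

0.59 psu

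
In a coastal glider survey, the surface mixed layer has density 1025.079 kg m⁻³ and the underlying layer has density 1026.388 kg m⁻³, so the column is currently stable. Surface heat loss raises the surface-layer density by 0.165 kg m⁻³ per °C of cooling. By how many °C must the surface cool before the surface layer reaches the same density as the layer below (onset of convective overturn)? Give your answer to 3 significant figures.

7.93 °C

Density deficit of the surface layer: 1026.388 − 1025.079 = 1.309 kg m⁻³.
Required change = 1.309 / 0.165 = 7.93 °C.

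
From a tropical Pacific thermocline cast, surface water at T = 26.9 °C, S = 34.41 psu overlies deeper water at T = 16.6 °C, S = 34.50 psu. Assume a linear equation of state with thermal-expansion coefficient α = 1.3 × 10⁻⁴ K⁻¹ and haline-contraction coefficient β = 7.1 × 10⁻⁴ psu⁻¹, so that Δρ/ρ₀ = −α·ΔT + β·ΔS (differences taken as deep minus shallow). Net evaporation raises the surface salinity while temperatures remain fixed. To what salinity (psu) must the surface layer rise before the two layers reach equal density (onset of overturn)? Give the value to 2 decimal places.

Neutral buoyancy requires −α(T_deep − T_surf) + β(S_deep − S_surf′) = 0.
S_surf′ = S_deep − (α/β)·ΔT = 34.50 − (1.3 × 10⁻⁴/7.1 × 10⁻⁴)·(-10.3) = 36.3859 psu.
Increase required: 36.3859 − 34.41 = 1.9759 psu.

36.39 psu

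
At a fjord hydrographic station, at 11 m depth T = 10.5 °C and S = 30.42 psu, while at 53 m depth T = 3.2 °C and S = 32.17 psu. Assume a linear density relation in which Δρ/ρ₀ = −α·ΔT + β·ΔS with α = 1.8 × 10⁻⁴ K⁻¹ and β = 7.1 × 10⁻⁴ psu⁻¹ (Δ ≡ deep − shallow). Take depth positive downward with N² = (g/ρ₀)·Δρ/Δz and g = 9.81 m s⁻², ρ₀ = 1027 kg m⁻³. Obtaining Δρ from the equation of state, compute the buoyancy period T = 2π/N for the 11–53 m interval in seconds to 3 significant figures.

ΔT = -7.3 K, ΔS = +1.75 psu (deep − shallow).
Δρ/ρ₀ = −αΔT + βΔS = 1.314 × 10⁻³ + 1.2425 × 10⁻³ = 2.5565 × 10⁻³, so Δρ ≈ 2.626 kg m⁻³.
N² = (g/ρ₀)·Δρ/Δz = g·(Δρ/ρ₀)/Δz = 9.81 × 2.5565 × 10⁻³ / 42 = 5.9713 × 10⁻⁴ s⁻².
N = √(5.9713 × 10⁻⁴) = 0.024436 rad s⁻¹ → T = 2π/N = 257.13 s ≈ 257 s.

257 s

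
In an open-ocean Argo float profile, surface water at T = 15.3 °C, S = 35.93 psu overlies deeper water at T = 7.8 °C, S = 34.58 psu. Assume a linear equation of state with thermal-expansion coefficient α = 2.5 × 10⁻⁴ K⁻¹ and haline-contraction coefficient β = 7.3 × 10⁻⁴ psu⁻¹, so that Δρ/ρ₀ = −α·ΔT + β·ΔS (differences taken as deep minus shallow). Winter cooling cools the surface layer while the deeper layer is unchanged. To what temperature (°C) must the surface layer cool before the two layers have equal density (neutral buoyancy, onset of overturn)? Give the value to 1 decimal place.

Neutral buoyancy requires Δρ = 0, i.e. −α(T_deep − T_surf′) + β(S_deep − S_surf) = 0.
T_surf′ = T_deep − (β/α)·ΔS = 7.8 − (7.3 × 10⁻⁴/2.5 × 10⁻⁴)·(-1.35) = 11.742 °C.
Cooling required: 15.3 − (11.742) = 3.558 °C.

11.7 °C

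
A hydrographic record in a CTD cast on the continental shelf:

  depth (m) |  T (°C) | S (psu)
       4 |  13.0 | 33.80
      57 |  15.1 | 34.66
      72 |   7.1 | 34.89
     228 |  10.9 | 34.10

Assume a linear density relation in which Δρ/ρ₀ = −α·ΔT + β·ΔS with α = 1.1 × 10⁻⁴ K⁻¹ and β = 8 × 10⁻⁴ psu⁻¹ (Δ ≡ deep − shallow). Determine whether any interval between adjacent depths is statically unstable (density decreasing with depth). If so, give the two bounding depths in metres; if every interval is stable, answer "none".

Evaluate Δρ/ρ₀ = −αΔT + βΔS across each adjacent pair:
  4–57 m: −αΔT+βΔS = −(1.1 × 10⁻⁴)(+2.1)+(8 × 10⁻⁴)(+0.86) = 4.6 × 10⁻⁴ → stable
  57–72 m: −αΔT+βΔS = −(1.1 × 10⁻⁴)(-8.0)+(8 × 10⁻⁴)(+0.23) = 1.1 × 10⁻³ → stable
  72–228 m: −αΔT+βΔS = −(1.1 × 10⁻⁴)(+3.8)+(8 × 10⁻⁴)(-0.79) = -1.1 × 10⁻³ → UNSTABLE
The 72–228 m interval has Δρ < 0: lighter water underlies denser water.

72–228 m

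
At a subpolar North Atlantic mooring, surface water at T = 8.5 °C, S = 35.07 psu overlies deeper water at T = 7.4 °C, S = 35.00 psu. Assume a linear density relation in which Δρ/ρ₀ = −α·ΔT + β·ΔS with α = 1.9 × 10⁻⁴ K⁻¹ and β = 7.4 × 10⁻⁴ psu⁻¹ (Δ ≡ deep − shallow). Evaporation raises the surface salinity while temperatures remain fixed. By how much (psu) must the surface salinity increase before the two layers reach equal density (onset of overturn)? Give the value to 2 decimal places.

Neutral buoyancy requires −α(T_deep − T_surf) + β(S_deep − S_surf′) = 0.
S_surf′ = S_deep − (α/β)·ΔT = 35.00 − (1.9 × 10⁻⁴/7.4 × 10⁻⁴)·(-1.1) = 35.2824 psu.
Increase required: 35.2824 − 35.07 = 0.2124 psu.

0.21 psu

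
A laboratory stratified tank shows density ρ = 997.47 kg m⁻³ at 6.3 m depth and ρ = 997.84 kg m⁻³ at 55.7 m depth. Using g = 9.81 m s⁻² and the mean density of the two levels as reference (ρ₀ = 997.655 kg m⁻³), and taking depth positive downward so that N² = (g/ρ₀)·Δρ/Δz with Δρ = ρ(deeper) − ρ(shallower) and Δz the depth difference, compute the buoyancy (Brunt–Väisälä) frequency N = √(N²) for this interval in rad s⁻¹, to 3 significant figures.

8.58 × 10⁻³ rad s⁻¹

Δρ = 997.84 − 997.47 = 0.37 kg m⁻³ over Δz = 55.7 − 6.3 = 49.4 m.
N² = (9.81/997.655) × (0.37/49.4) = 7.3648 × 10⁻⁵ s⁻².
N = √(7.3648 × 10⁻⁵) = 8.5818 × 10⁻³ rad s⁻¹ ≈ 8.58 × 10⁻³ rad s⁻¹.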